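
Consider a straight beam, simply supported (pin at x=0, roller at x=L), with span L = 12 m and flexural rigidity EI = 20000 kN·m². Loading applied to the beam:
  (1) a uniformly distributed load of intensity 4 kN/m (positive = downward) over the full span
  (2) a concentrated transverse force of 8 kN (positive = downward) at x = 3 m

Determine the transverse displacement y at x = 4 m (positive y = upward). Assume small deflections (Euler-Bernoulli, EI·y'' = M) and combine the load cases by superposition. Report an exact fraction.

y(4) = -141/2500 m

Load 1 — uniform load w=4 kN/m over full span:
  y_1 = -wx(L³-2Lx²+x³)/(24EI) = -4·4·(12³-2·12·4²+4³)/(24·20000) = -88/1875 m
Load 2 — point force P=8 kN at a=3 m (b=L-a=9):
  y_2 = -Pa(L-x)(2Lx-a²-x²)/(6LEI)  [x>a] = -8·3·(12-4)·(2·12·4-3²-4²)/(6·12·20000) = -71/7500 m
Superposition: y = Σ y_i = -141/2500 m ≈ -0.056400 m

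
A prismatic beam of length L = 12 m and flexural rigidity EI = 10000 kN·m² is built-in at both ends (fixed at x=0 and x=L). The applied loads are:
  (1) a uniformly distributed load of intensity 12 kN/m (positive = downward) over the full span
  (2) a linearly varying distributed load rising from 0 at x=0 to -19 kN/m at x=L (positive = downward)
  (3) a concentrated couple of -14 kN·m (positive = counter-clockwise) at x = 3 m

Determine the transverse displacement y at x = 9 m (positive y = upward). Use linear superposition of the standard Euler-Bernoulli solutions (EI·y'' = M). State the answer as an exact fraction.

y(9) = -4869/800000 m

Load 1 — uniform load w=12 kN/m over full span:
  y_1 = -wx²(L-x)²/(24EI) = -12·9²·(12-9)²/(24·10000) = -729/20000 m
Load 2 — triangular load w₀=-19 kN/m (0→w₀ over full span):
  y_2 = -w₀x²(L-x)²(x+2L)/(120LEI) = -(-19)·9²·(12-9)²·(9+2·12)/(120·12·10000) = 50787/1600000 m
Load 3 — applied couple M₀=-14 kN·m at a=3 m (b=L-a=9):
  y_3 = (R_Ax³/6 - M_Ax²/2 - M₀(x-a)²/2)/EI  [x>a] with R_A=-21/16, M_A=21/8 = ((-21/16)·9³/6 - (21/8)·9²/2 - (-14)·(9-3)²/2)/10000 = -441/320000 m
Superposition: y = Σ y_i = -4869/800000 m ≈ -0.006086 m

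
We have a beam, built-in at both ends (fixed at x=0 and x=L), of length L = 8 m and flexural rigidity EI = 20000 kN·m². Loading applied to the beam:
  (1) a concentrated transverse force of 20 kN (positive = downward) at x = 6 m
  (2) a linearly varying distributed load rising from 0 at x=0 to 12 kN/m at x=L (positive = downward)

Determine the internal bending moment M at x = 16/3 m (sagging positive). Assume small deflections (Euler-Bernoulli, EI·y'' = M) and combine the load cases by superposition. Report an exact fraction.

M(16/3) = 6059/270 kN·m

Load 1 — point force P=20 kN at a=6 m (b=L-a=2):
  M_1 = Pb²(3a+b)x/L³ - Pab²/L²  [x≤a] = 20·2²·(3·6+2)·(16/3)/8³ - 20·6·2²/8² = 55/6 kN·m
Load 2 — triangular load w₀=12 kN/m (0→w₀ over full span):
  M_2 = 3w₀Lx/20 - w₀L²/30 - w₀x³/(6L) = 3·12·8·(16/3)/20 - 12·8²/30 - 12·(16/3)³/(6·8) = 1792/135 kN·m
Superposition: M = Σ M_i = 6059/270 kN·m ≈ 22.440741 kN·m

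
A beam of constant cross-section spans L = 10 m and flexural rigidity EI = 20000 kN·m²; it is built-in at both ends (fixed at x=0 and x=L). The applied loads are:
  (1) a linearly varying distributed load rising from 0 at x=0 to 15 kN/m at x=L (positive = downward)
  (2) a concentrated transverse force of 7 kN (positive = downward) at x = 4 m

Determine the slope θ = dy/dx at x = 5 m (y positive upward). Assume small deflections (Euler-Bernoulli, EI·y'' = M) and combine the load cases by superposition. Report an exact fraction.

θ(5) = -401/1600000 rad

Load 1 — triangular load w₀=15 kN/m (0→w₀ over full span):
  θ_1 = -w₀(2x(L-x)(L-2x)(x+2L)+x²(L-x)²)/(120LEI) = -15·(2·5·(10-5)·(10-2·5)·(5+2·10)+5²·(10-5)²)/(120·10·20000) = -1/2560 rad
Load 2 — point force P=7 kN at a=4 m (b=L-a=6):
  θ_2 = Pa²(L-x)(2bL-(3b+a)(L-x))/(2L³EI)  [x>a] = 7·4²·(10-5)·(2·6·10-(3·6+4)·(10-5))/(2·10³·20000) = 7/50000 rad
Superposition: θ = Σ θ_i = -401/1600000 rad ≈ -0.000251 rad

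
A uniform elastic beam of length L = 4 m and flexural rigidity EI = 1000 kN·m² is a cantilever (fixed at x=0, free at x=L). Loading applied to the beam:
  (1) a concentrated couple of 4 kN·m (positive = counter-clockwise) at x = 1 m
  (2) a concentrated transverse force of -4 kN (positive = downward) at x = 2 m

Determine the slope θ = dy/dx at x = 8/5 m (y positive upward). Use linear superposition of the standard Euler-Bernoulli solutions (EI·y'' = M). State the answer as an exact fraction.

θ(8/5) = 73/6250 rad

Load 1 — applied couple M₀=4 kN·m at a=1 m (b=L-a=3):
  θ_1 = M₀a/EI  [x>a] = 4·1/1000 = 1/250 rad
Load 2 — point force P=-4 kN at a=2 m (b=L-a=2):
  θ_2 = -Px(2a-x)/(2EI)  [x≤a] = -(-4)·(8/5)·(2·2-(8/5))/(2·1000) = 24/3125 rad
Superposition: θ = Σ θ_i = 73/6250 rad ≈ 0.011680 rad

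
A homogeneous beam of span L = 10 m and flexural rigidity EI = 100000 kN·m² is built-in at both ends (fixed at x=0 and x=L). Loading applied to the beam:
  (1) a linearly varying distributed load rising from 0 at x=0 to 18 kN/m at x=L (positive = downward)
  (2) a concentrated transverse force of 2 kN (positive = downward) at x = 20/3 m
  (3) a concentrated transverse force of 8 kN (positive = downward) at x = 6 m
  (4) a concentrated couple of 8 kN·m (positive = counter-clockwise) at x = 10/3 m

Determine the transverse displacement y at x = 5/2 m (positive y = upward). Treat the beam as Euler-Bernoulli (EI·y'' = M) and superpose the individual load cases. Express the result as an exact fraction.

Load 1 — triangular load w₀=18 kN/m (0→w₀ over full span):
  y_1 = -w₀x²(L-x)²(x+2L)/(120LEI) = -18·(5/2)²·(10-(5/2))²·((5/2)+2·10)/(120·10·100000) = -243/204800 m
Load 2 — point force P=2 kN at a=20/3 m (b=L-a=10/3):
  y_2 = -Pb²x²(3aL-(3a+b)x)/(6L³EI)  [x≤a] = -2·(10/3)²·(5/2)²·(3·(20/3)·10-(3·(20/3)+(10/3))·(5/2))/(6·10³·100000) = -17/518400 m
Load 3 — point force P=8 kN at a=6 m (b=L-a=4):
  y_3 = -Pb²x²(3aL-(3a+b)x)/(6L³EI)  [x≤a] = -8·4²·(5/2)²·(3·6·10-(3·6+4)·(5/2))/(6·10³·100000) = -1/6000 m
Load 4 — applied couple M₀=8 kN·m at a=10/3 m (b=L-a=20/3):
  y_4 = (R_Ax³/6 - M_Ax²/2)/EI  [x≤a] with R_A=16/15, M_A=0 = ((16/15)·(5/2)³/6 - 0·(5/2)²/2)/100000 = 1/36000 m
Superposition: y = Σ y_i = -22531/16588800 m ≈ -0.001358 m

y(5/2) = -22531/16588800 m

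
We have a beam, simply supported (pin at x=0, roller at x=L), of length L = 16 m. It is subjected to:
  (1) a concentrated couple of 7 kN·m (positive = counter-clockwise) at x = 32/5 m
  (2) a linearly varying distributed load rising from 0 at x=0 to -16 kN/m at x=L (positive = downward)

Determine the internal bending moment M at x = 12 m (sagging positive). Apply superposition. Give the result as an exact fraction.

Load 1 — applied couple M₀=7 kN·m at a=32/5 m (b=L-a=48/5):
  M_1 = M₀x/L - M₀  [x>a] = 7·12/16 - 7 = -7/4 kN·m
Load 2 — triangular load w₀=-16 kN/m (0→w₀ over full span):
  M_2 = w₀Lx/6 - w₀x³/(6L) = (-16)·16·12/6 - (-16)·12³/(6·16) = -224 kN·m
Superposition: M = Σ M_i = -903/4 kN·m ≈ -225.750000 kN·m

M(12) = -903/4 kN·m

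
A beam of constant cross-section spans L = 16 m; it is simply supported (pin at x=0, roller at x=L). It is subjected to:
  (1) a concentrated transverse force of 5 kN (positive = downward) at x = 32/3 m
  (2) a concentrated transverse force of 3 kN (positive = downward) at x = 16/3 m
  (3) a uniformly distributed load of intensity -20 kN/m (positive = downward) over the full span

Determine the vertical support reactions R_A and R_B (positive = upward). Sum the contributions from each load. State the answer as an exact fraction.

R_A = -469/3 kN, R_B = -467/3 kN

Load 1 — point force P=5 kN at a=32/3 m (b=L-a=16/3):
  R_A = Pb/L = 5·(16/3)/16 = 5/3 kN
  R_B = Pa/L = 5·(32/3)/16 = 10/3 kN
Load 2 — point force P=3 kN at a=16/3 m (b=L-a=32/3):
  R_A = Pb/L = 3·(32/3)/16 = 2 kN
  R_B = Pa/L = 3·(16/3)/16 = 1 kN
Load 3 — uniform load w=-20 kN/m over full span:
  R_A = wL/2 = (-20)·16/2 = -160 kN
  R_B = wL/2 = (-20)·16/2 = -160 kN
Superposition: R_A = -469/3 kN, R_B = -467/3 kN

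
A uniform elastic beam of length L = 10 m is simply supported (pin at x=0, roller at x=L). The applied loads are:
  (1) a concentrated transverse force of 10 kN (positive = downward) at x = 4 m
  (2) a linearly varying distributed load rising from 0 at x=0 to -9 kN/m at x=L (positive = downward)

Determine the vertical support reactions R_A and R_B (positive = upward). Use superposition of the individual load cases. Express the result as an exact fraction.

Load 1 — point force P=10 kN at a=4 m (b=L-a=6):
  R_A = Pb/L = 10·6/10 = 6 kN
  R_B = Pa/L = 10·4/10 = 4 kN
Load 2 — triangular load w₀=-9 kN/m (0→w₀ over full span):
  R_A = w₀L/6 = (-9)·10/6 = -15 kN
  R_B = w₀L/3 = (-9)·10/3 = -30 kN
Superposition: R_A = -9 kN, R_B = -26 kN

R_A = -9 kN, R_B = -26 kN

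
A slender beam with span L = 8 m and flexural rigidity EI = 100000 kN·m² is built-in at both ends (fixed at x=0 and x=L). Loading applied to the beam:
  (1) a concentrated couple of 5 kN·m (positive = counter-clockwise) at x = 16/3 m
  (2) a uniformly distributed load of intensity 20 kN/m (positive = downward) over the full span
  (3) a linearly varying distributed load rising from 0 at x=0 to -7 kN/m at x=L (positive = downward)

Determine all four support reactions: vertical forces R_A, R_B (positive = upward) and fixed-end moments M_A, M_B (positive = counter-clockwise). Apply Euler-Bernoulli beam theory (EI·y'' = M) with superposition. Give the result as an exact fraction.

R_A = 2173/30 kN, M_A = 467/5 kN·m, R_B = 1787/30 kN, M_B = -1264/15 kN·m

Load 1 — applied couple M₀=5 kN·m at a=16/3 m (b=L-a=8/3):
  R_A = 6M₀ab/L³ = 6·5·(16/3)·(8/3)/8³ = 5/6 kN
  M_A = M₀b(2a-b)/L² = 5·(8/3)·(2·(16/3)-(8/3))/8² = 5/3 kN·m
  R_B = -6M₀ab/L³ = -6·5·(16/3)·(8/3)/8³ = -5/6 kN
  M_B = M₀a(2b-a)/L² = 5·(16/3)·(2·(8/3)-(16/3))/8² = 0 kN·m
Load 2 — uniform load w=20 kN/m over full span:
  R_A = wL/2 = 20·8/2 = 80 kN
  M_A = wL²/12 = 20·8²/12 = 320/3 kN·m
  R_B = wL/2 = 20·8/2 = 80 kN
  M_B = -wL²/12 = -20·8²/12 = -320/3 kN·m
Load 3 — triangular load w₀=-7 kN/m (0→w₀ over full span):
  R_A = 3w₀L/20 = 3·(-7)·8/20 = -42/5 kN
  M_A = w₀L²/30 = (-7)·8²/30 = -224/15 kN·m
  R_B = 7w₀L/20 = 7·(-7)·8/20 = -98/5 kN
  M_B = -w₀L²/20 = -(-7)·8²/20 = 112/5 kN·m
Superposition: R_A = 2173/30 kN, M_A = 467/5 kN·m, R_B = 1787/30 kN, M_B = -1264/15 kN·m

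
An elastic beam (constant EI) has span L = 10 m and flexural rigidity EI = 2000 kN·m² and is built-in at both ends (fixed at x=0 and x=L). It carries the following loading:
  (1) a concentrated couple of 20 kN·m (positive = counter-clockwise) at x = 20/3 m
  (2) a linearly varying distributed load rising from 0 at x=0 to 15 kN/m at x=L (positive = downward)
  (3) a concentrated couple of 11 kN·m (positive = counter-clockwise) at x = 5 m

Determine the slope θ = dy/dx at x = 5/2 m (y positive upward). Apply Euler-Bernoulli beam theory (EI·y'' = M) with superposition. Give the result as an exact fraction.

θ(5/2) = -10319/307200 rad

Load 1 — applied couple M₀=20 kN·m at a=20/3 m (b=L-a=10/3):
  θ_1 = (R_Ax²/2 - M_Ax)/EI  [x≤a] with R_A=8/3, M_A=20/3 = ((8/3)·(5/2)²/2 - (20/3)·(5/2))/2000 = -1/240 rad
Load 2 — triangular load w₀=15 kN/m (0→w₀ over full span):
  θ_2 = -w₀(2x(L-x)(L-2x)(x+2L)+x²(L-x)²)/(120LEI) = -15·(2·(5/2)·(10-(5/2))·(10-2·(5/2))·((5/2)+2·10)+(5/2)²·(10-(5/2))²)/(120·10·2000) = -117/4096 rad
Load 3 — applied couple M₀=11 kN·m at a=5 m (b=L-a=5):
  θ_3 = (R_Ax²/2 - M_Ax)/EI  [x≤a] with R_A=33/20, M_A=11/4 = ((33/20)·(5/2)²/2 - (11/4)·(5/2))/2000 = -11/12800 rad
Superposition: θ = Σ θ_i = -10319/307200 rad ≈ -0.033590 rad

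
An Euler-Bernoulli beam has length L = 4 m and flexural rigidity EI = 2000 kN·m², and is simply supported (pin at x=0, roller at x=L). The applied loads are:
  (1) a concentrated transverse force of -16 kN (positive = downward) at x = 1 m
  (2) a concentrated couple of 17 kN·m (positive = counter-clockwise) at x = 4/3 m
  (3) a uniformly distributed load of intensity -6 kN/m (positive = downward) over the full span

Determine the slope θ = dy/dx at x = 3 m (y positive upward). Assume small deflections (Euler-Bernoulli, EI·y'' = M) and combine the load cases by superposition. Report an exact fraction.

Load 1 — point force P=-16 kN at a=1 m (b=L-a=3):
  θ_1 = -Pa(2L²-6Lx+3x²+a²)/(6LEI)  [x>a] = -(-16)·1·(2·4²-6·4·3+3·3²+1²)/(6·4·2000) = -1/250 rad
Load 2 — applied couple M₀=17 kN·m at a=4/3 m (b=L-a=8/3):
  θ_2 = (M₀x²/(2L)-M₀(x-a)+C₁)/EI  [x>a] with C₁=M₀(3b²-L²)/(6L)=34/9 = (17·3²/(2·4)-17·(3-(4/3))+(34/9))/2000 = -391/144000 rad
Load 3 — uniform load w=-6 kN/m over full span:
  θ_3 = -w(L³-6Lx²+4x³)/(24EI) = -(-6)·(4³-6·4·3²+4·3³)/(24·2000) = -11/2000 rad
Superposition: θ = Σ θ_i = -1759/144000 rad ≈ -0.012215 rad

θ(3) = -1759/144000 rad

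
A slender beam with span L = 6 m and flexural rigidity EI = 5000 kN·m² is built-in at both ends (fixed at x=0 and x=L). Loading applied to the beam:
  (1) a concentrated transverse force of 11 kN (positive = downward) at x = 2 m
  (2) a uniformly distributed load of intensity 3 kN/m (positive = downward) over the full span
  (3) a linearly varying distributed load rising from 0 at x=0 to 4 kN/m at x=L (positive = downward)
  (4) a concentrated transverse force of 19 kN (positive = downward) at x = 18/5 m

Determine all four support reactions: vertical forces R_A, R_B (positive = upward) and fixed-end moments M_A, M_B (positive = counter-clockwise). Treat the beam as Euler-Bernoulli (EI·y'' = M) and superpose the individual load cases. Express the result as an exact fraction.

R_A = 92597/3375 kN, M_A = 38837/1125 kN·m, R_B = 109903/3375 kN, M_B = -42193/1125 kN·m

Load 1 — point force P=11 kN at a=2 m (b=L-a=4):
  R_A = Pb²(3a+b)/L³ = 11·4²·(3·2+4)/6³ = 220/27 kN
  M_A = Pab²/L² = 11·2·4²/6² = 88/9 kN·m
  R_B = Pa²(a+3b)/L³ = 11·2²·(2+3·4)/6³ = 77/27 kN
  M_B = -Pa²b/L² = -11·2²·4/6² = -44/9 kN·m
Load 2 — uniform load w=3 kN/m over full span:
  R_A = wL/2 = 3·6/2 = 9 kN
  M_A = wL²/12 = 3·6²/12 = 9 kN·m
  R_B = wL/2 = 3·6/2 = 9 kN
  M_B = -wL²/12 = -3·6²/12 = -9 kN·m
Load 3 — triangular load w₀=4 kN/m (0→w₀ over full span):
  R_A = 3w₀L/20 = 3·4·6/20 = 18/5 kN
  M_A = w₀L²/30 = 4·6²/30 = 24/5 kN·m
  R_B = 7w₀L/20 = 7·4·6/20 = 42/5 kN
  M_B = -w₀L²/20 = -4·6²/20 = -36/5 kN·m
Load 4 — point force P=19 kN at a=18/5 m (b=L-a=12/5):
  R_A = Pb²(3a+b)/L³ = 19·(12/5)²·(3·(18/5)+(12/5))/6³ = 836/125 kN
  M_A = Pab²/L² = 19·(18/5)·(12/5)²/6² = 1368/125 kN·m
  R_B = Pa²(a+3b)/L³ = 19·(18/5)²·((18/5)+3·(12/5))/6³ = 1539/125 kN
  M_B = -Pa²b/L² = -19·(18/5)²·(12/5)/6² = -2052/125 kN·m
Superposition: R_A = 92597/3375 kN, M_A = 38837/1125 kN·m, R_B = 109903/3375 kN, M_B = -42193/1125 kN·m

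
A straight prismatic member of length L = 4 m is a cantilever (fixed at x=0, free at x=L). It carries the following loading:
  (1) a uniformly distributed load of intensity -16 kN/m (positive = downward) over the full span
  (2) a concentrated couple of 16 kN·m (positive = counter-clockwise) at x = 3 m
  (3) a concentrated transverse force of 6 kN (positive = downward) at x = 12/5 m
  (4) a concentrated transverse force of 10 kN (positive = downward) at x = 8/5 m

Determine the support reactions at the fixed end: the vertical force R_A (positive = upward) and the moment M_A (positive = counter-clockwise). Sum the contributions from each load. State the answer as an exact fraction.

Load 1 — uniform load w=-16 kN/m over full span:
  R_A = wL = (-16)·4 = -64 kN
  M_A = wL²/2 = (-16)·4²/2 = -128 kN·m
Load 2 — applied couple M₀=16 kN·m at a=3 m (b=L-a=1):
  R_A = 0 kN
  M_A = -M₀ = -16 kN·m
Load 3 — point force P=6 kN at a=12/5 m (b=L-a=8/5):
  R_A = P = 6 kN
  M_A = Pa = 6·(12/5) = 72/5 kN·m
Load 4 — point force P=10 kN at a=8/5 m (b=L-a=12/5):
  R_A = P = 10 kN
  M_A = Pa = 10·(8/5) = 16 kN·m
Superposition: R_A = -48 kN, M_A = -568/5 kN·m

R_A = -48 kN, M_A = -568/5 kN·m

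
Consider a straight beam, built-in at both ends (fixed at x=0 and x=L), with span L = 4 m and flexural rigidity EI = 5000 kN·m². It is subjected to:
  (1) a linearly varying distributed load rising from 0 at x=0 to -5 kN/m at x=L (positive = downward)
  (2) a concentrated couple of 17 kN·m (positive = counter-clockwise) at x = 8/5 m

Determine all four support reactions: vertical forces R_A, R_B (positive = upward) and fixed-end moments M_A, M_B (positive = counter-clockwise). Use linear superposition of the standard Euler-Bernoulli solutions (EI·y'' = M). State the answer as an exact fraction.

R_A = 78/25 kN, M_A = -47/75 kN·m, R_B = -328/25 kN, M_B = 236/25 kN·m

Load 1 — triangular load w₀=-5 kN/m (0→w₀ over full span):
  R_A = 3w₀L/20 = 3·(-5)·4/20 = -3 kN
  M_A = w₀L²/30 = (-5)·4²/30 = -8/3 kN·m
  R_B = 7w₀L/20 = 7·(-5)·4/20 = -7 kN
  M_B = -w₀L²/20 = -(-5)·4²/20 = 4 kN·m
Load 2 — applied couple M₀=17 kN·m at a=8/5 m (b=L-a=12/5):
  R_A = 6M₀ab/L³ = 6·17·(8/5)·(12/5)/4³ = 153/25 kN
  M_A = M₀b(2a-b)/L² = 17·(12/5)·(2·(8/5)-(12/5))/4² = 51/25 kN·m
  R_B = -6M₀ab/L³ = -6·17·(8/5)·(12/5)/4³ = -153/25 kN
  M_B = M₀a(2b-a)/L² = 17·(8/5)·(2·(12/5)-(8/5))/4² = 136/25 kN·m
Superposition: R_A = 78/25 kN, M_A = -47/75 kN·m, R_B = -328/25 kN, M_B = 236/25 kN·m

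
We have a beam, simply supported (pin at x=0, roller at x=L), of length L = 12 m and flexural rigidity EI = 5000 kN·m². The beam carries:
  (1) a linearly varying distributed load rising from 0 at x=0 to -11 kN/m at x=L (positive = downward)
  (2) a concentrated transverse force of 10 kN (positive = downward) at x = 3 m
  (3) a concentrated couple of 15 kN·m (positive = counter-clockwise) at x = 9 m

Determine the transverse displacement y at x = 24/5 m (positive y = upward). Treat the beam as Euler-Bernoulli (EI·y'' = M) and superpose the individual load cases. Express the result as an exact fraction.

y(24/5) = 8160939/39062500 m

Load 1 — triangular load w₀=-11 kN/m (0→w₀ over full span):
  y_1 = -w₀x(7L⁴-10L²x²+3x⁴)/(360LEI) = -(-11)·(24/5)·(7·12⁴-10·12²·(24/5)²+3·(24/5)⁴)/(360·12·5000) = 2711016/9765625 m
Load 2 — point force P=10 kN at a=3 m (b=L-a=9):
  y_2 = -Pa(L-x)(2Lx-a²-x²)/(6LEI)  [x>a] = -10·3·(12-(24/5))·(2·12·(24/5)-3²-(24/5)²)/(6·12·5000) = -6237/125000 m
Load 3 — applied couple M₀=15 kN·m at a=9 m (b=L-a=3):
  y_3 = (M₀x³/(6L)+C₁x)/EI  [x≤a] with C₁=M₀(3b²-L²)/(6L)=-195/8 = (15·(24/5)³/(6·12)+(-195/8)·(24/5))/5000 = -2349/125000 m
Superposition: y = Σ y_i = 8160939/39062500 m ≈ 0.208920 m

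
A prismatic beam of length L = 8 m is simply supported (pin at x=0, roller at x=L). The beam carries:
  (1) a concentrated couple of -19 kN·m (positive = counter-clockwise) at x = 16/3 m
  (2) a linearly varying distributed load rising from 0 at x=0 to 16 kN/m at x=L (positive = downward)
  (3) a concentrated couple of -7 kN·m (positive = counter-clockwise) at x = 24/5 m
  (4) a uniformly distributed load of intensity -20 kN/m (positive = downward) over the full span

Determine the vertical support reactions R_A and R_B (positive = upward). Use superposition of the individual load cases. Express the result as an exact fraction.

Load 1 — applied couple M₀=-19 kN·m at a=16/3 m (b=L-a=8/3):
  R_A = M₀/L = (-19)/8 = -19/8 kN
  R_B = -M₀/L = -(-19)/8 = 19/8 kN
Load 2 — triangular load w₀=16 kN/m (0→w₀ over full span):
  R_A = w₀L/6 = 16·8/6 = 64/3 kN
  R_B = w₀L/3 = 16·8/3 = 128/3 kN
Load 3 — applied couple M₀=-7 kN·m at a=24/5 m (b=L-a=16/5):
  R_A = M₀/L = (-7)/8 = -7/8 kN
  R_B = -M₀/L = -(-7)/8 = 7/8 kN
Load 4 — uniform load w=-20 kN/m over full span:
  R_A = wL/2 = (-20)·8/2 = -80 kN
  R_B = wL/2 = (-20)·8/2 = -80 kN
Superposition: R_A = -743/12 kN, R_B = -409/12 kN

R_A = -743/12 kN, R_B = -409/12 kN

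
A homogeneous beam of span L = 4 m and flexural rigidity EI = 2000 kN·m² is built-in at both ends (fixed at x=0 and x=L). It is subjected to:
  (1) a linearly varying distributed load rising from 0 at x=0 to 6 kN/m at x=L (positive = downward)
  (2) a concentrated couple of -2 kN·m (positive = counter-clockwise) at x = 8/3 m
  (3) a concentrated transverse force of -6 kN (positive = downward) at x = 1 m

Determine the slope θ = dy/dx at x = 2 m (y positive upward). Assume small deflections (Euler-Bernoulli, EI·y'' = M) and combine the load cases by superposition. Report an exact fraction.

θ(2) = -23/80000 rad

Load 1 — triangular load w₀=6 kN/m (0→w₀ over full span):
  θ_1 = -w₀(2x(L-x)(L-2x)(x+2L)+x²(L-x)²)/(120LEI) = -6·(2·2·(4-2)·(4-2·2)·(2+2·4)+2²·(4-2)²)/(120·4·2000) = -1/10000 rad
Load 2 — applied couple M₀=-2 kN·m at a=8/3 m (b=L-a=4/3):
  θ_2 = (R_Ax²/2 - M_Ax)/EI  [x≤a] with R_A=-2/3, M_A=-2/3 = ((-2/3)·2²/2 - (-2/3)·2)/2000 = 0 rad
Load 3 — point force P=-6 kN at a=1 m (b=L-a=3):
  θ_3 = Pa²(L-x)(2bL-(3b+a)(L-x))/(2L³EI)  [x>a] = (-6)·1²·(4-2)·(2·3·4-(3·3+1)·(4-2))/(2·4³·2000) = -3/16000 rad
Superposition: θ = Σ θ_i = -23/80000 rad ≈ -0.000287 rad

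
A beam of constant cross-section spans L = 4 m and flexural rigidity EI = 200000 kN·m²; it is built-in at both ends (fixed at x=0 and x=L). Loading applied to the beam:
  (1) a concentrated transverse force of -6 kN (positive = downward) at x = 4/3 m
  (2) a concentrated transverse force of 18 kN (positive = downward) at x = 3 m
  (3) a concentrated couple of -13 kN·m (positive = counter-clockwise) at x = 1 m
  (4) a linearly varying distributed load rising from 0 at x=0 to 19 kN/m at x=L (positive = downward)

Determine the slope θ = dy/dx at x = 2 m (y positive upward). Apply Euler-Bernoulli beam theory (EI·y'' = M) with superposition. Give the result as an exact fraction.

θ(2) = -1001/144000000 rad

Load 1 — point force P=-6 kN at a=4/3 m (b=L-a=8/3):
  θ_1 = Pa²(L-x)(2bL-(3b+a)(L-x))/(2L³EI)  [x>a] = (-6)·(4/3)²·(4-2)·(2·(8/3)·4-(3·(8/3)+(4/3))·(4-2))/(2·4³·200000) = -1/450000 rad
Load 2 — point force P=18 kN at a=3 m (b=L-a=1):
  θ_2 = -Pb²x(2aL-(3a+b)x)/(2L³EI)  [x≤a] = -18·1²·2·(2·3·4-(3·3+1)·2)/(2·4³·200000) = -9/1600000 rad
Load 3 — applied couple M₀=-13 kN·m at a=1 m (b=L-a=3):
  θ_3 = (R_Ax²/2 - M_Ax - M₀(x-a))/EI  [x>a] with R_A=-117/32, M_A=39/16 = ((-117/32)·2²/2 - (39/16)·2 - (-13)·(2-1))/200000 = 13/3200000 rad
Load 4 — triangular load w₀=19 kN/m (0→w₀ over full span):
  θ_4 = -w₀(2x(L-x)(L-2x)(x+2L)+x²(L-x)²)/(120LEI) = -19·(2·2·(4-2)·(4-2·2)·(2+2·4)+2²·(4-2)²)/(120·4·200000) = -19/6000000 rad
Superposition: θ = Σ θ_i = -1001/144000000 rad ≈ -0.000007 rad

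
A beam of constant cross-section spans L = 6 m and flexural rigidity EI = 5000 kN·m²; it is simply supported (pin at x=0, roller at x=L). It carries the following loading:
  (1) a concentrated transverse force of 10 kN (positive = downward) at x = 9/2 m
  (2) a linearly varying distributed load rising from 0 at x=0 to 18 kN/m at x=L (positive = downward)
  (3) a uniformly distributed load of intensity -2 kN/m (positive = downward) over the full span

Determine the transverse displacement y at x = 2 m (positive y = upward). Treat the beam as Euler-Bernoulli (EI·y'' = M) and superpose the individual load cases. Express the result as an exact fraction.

Load 1 — point force P=10 kN at a=9/2 m (b=L-a=3/2):
  y_1 = -Pbx(L²-b²-x²)/(6LEI)  [x≤a] = -10·(3/2)·2·(6²-(3/2)²-2²)/(6·6·5000) = -119/24000 m
Load 2 — triangular load w₀=18 kN/m (0→w₀ over full span):
  y_2 = -w₀x(7L⁴-10L²x²+3x⁴)/(360LEI) = -18·2·(7·6⁴-10·6²·2²+3·2⁴)/(360·6·5000) = -16/625 m
Load 3 — uniform load w=-2 kN/m over full span:
  y_3 = -wx(L³-2Lx²+x³)/(24EI) = -(-2)·2·(6³-2·6·2²+2³)/(24·5000) = 11/1875 m
Superposition: y = Σ y_i = -2963/120000 m ≈ -0.024692 m

y(2) = -2963/120000 m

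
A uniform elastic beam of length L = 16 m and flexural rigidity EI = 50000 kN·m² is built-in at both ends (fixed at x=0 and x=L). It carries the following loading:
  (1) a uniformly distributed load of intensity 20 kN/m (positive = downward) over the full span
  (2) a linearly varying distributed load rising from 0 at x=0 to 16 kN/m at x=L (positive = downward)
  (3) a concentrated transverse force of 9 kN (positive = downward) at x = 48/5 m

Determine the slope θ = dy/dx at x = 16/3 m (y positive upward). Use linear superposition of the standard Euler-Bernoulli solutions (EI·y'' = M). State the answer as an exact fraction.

Load 1 — uniform load w=20 kN/m over full span:
  θ_1 = -wx(L-x)(L-2x)/(12EI) = -20·(16/3)·(16-(16/3))·(16-2·(16/3))/(12·50000) = -512/50625 rad
Load 2 — triangular load w₀=16 kN/m (0→w₀ over full span):
  θ_2 = -w₀(2x(L-x)(L-2x)(x+2L)+x²(L-x)²)/(120LEI) = -16·(2·(16/3)·(16-(16/3))·(16-2·(16/3))·((16/3)+2·16)+(16/3)²·(16-(16/3))²)/(120·16·50000) = -16384/3796875 rad
Load 3 — point force P=9 kN at a=48/5 m (b=L-a=32/5):
  θ_3 = -Pb²x(2aL-(3a+b)x)/(2L³EI)  [x≤a] = -9·(32/5)²·(16/3)·(2·(48/5)·16-(3·(48/5)+(32/5))·(16/3))/(2·16³·50000) = -224/390625 rad
Superposition: θ = Σ θ_i = -1424032/94921875 rad ≈ -0.015002 rad

θ(16/3) = -1424032/94921875 rad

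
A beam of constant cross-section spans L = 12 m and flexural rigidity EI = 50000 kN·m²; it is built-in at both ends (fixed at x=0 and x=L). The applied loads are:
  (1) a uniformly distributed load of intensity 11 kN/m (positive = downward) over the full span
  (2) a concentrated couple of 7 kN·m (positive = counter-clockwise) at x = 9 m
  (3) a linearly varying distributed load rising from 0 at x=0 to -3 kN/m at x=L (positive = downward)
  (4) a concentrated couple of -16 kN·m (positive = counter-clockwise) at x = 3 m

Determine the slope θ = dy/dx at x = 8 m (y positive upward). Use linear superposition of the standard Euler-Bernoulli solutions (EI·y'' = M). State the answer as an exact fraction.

θ(8) = 1139/500000 rad

Load 1 — uniform load w=11 kN/m over full span:
  θ_1 = -wx(L-x)(L-2x)/(12EI) = -11·8·(12-8)·(12-2·8)/(12·50000) = 22/9375 rad
Load 2 — applied couple M₀=7 kN·m at a=9 m (b=L-a=3):
  θ_2 = (R_Ax²/2 - M_Ax)/EI  [x≤a] with R_A=21/32, M_A=35/16 = ((21/32)·8²/2 - (35/16)·8)/50000 = 7/100000 rad
Load 3 — triangular load w₀=-3 kN/m (0→w₀ over full span):
  θ_3 = -w₀(2x(L-x)(L-2x)(x+2L)+x²(L-x)²)/(120LEI) = -(-3)·(2·8·(12-8)·(12-2·8)·(8+2·12)+8²·(12-8)²)/(120·12·50000) = -14/46875 rad
Load 4 — applied couple M₀=-16 kN·m at a=3 m (b=L-a=9):
  θ_4 = (R_Ax²/2 - M_Ax - M₀(x-a))/EI  [x>a] with R_A=-3/2, M_A=3 = ((-3/2)·8²/2 - 3·8 - (-16)·(8-3))/50000 = 1/6250 rad
Superposition: θ = Σ θ_i = 1139/500000 rad ≈ 0.002278 rad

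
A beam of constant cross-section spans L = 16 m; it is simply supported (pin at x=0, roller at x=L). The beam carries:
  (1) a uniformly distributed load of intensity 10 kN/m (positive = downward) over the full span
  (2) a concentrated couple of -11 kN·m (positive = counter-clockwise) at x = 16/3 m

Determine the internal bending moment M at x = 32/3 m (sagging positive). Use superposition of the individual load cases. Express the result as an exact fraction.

M(32/3) = 2593/9 kN·m

Load 1 — uniform load w=10 kN/m over full span:
  M_1 = wx(L-x)/2 = 10·(32/3)·(16-(32/3))/2 = 2560/9 kN·m
Load 2 — applied couple M₀=-11 kN·m at a=16/3 m (b=L-a=32/3):
  M_2 = M₀x/L - M₀  [x>a] = (-11)·(32/3)/16 - (-11) = 11/3 kN·m
Superposition: M = Σ M_i = 2593/9 kN·m ≈ 288.111111 kN·m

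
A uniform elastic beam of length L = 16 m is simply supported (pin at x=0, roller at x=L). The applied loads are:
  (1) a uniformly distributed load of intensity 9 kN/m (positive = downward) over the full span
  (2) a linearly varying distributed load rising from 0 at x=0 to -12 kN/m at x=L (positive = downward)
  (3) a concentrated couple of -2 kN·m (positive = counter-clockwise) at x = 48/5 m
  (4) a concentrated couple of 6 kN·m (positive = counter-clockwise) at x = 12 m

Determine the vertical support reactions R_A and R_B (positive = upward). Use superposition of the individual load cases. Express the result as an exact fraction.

R_A = 161/4 kN, R_B = 31/4 kN

Load 1 — uniform load w=9 kN/m over full span:
  R_A = wL/2 = 9·16/2 = 72 kN
  R_B = wL/2 = 9·16/2 = 72 kN
Load 2 — triangular load w₀=-12 kN/m (0→w₀ over full span):
  R_A = w₀L/6 = (-12)·16/6 = -32 kN
  R_B = w₀L/3 = (-12)·16/3 = -64 kN
Load 3 — applied couple M₀=-2 kN·m at a=48/5 m (b=L-a=32/5):
  R_A = M₀/L = (-2)/16 = -1/8 kN
  R_B = -M₀/L = -(-2)/16 = 1/8 kN
Load 4 — applied couple M₀=6 kN·m at a=12 m (b=L-a=4):
  R_A = M₀/L = 6/16 = 3/8 kN
  R_B = -M₀/L = -6/16 = -3/8 kN
Superposition: R_A = 161/4 kN, R_B = 31/4 kN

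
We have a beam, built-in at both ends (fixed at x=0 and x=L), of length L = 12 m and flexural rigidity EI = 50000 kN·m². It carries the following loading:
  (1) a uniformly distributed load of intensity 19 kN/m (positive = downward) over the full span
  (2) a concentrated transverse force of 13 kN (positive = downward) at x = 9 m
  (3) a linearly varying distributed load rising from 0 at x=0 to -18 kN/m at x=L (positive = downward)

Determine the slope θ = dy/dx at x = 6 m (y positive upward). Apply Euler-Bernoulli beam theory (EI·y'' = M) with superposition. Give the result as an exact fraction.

Load 1 — uniform load w=19 kN/m over full span:
  θ_1 = -wx(L-x)(L-2x)/(12EI) = -19·6·(12-6)·(12-2·6)/(12·50000) = 0 rad
Load 2 — point force P=13 kN at a=9 m (b=L-a=3):
  θ_2 = -Pb²x(2aL-(3a+b)x)/(2L³EI)  [x≤a] = -13·3²·6·(2·9·12-(3·9+3)·6)/(2·12³·50000) = -117/800000 rad
Load 3 — triangular load w₀=-18 kN/m (0→w₀ over full span):
  θ_3 = -w₀(2x(L-x)(L-2x)(x+2L)+x²(L-x)²)/(120LEI) = -(-18)·(2·6·(12-6)·(12-2·6)·(6+2·12)+6²·(12-6)²)/(120·12·50000) = 81/250000 rad
Superposition: θ = Σ θ_i = 711/4000000 rad ≈ 0.000178 rad

θ(6) = 711/4000000 rad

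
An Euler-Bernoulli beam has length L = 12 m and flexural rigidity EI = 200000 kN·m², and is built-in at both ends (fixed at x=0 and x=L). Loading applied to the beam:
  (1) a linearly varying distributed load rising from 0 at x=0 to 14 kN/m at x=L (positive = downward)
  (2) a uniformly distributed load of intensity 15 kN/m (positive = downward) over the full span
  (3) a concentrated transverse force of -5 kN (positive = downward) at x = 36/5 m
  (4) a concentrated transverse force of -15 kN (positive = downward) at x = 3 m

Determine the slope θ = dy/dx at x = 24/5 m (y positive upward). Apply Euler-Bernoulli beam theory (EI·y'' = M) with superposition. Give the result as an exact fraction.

θ(24/5) = -603/781250 rad

Load 1 — triangular load w₀=14 kN/m (0→w₀ over full span):
  θ_1 = -w₀(2x(L-x)(L-2x)(x+2L)+x²(L-x)²)/(120LEI) = -14·(2·(24/5)·(12-(24/5))·(12-2·(24/5))·((24/5)+2·12)+(24/5)²·(12-(24/5))²)/(120·12·200000) = -567/1953125 rad
Load 2 — uniform load w=15 kN/m over full span:
  θ_2 = -wx(L-x)(L-2x)/(12EI) = -15·(24/5)·(12-(24/5))·(12-2·(24/5))/(12·200000) = -81/156250 rad
Load 3 — point force P=-5 kN at a=36/5 m (b=L-a=24/5):
  θ_3 = -Pb²x(2aL-(3a+b)x)/(2L³EI)  [x≤a] = -(-5)·(24/5)²·(24/5)·(2·(36/5)·12-(3·(36/5)+(24/5))·(24/5))/(2·12³·200000) = 72/1953125 rad
Load 4 — point force P=-15 kN at a=3 m (b=L-a=9):
  θ_4 = Pa²(L-x)(2bL-(3b+a)(L-x))/(2L³EI)  [x>a] = (-15)·3²·(12-(24/5))·(2·9·12-(3·9+3)·(12-(24/5)))/(2·12³·200000) = 0 rad
Superposition: θ = Σ θ_i = -603/781250 rad ≈ -0.000772 rad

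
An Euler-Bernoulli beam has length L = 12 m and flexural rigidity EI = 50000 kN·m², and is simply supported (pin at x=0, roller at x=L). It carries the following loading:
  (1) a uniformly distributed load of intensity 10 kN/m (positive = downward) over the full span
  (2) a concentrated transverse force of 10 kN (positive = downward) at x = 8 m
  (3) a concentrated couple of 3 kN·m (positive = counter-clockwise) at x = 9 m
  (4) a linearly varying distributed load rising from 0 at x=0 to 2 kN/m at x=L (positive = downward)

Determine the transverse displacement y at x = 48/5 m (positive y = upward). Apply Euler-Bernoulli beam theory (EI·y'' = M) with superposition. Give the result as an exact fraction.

y(48/5) = -185678957/4687500000 m

Load 1 — uniform load w=10 kN/m over full span:
  y_1 = -wx(L³-2Lx²+x³)/(24EI) = -10·(48/5)·(12³-2·12·(48/5)²+(48/5)³)/(24·50000) = -12528/390625 m
Load 2 — point force P=10 kN at a=8 m (b=L-a=4):
  y_2 = -Pa(L-x)(2Lx-a²-x²)/(6LEI)  [x>a] = -10·8·(12-(48/5))·(2·12·(48/5)-8²-(48/5)²)/(6·12·50000) = -928/234375 m
Load 3 — applied couple M₀=3 kN·m at a=9 m (b=L-a=3):
  y_3 = (M₀x³/(6L)-M₀(x-a)²/2+C₁x)/EI  [x>a] with C₁=M₀(3b²-L²)/(6L)=-39/8 = (3·(48/5)³/(6·12)-3·((48/5)-9)²/2+(-39/8)·(48/5))/50000 = -2619/12500000 m
Load 4 — triangular load w₀=2 kN/m (0→w₀ over full span):
  y_4 = -w₀x(7L⁴-10L²x²+3x⁴)/(360LEI) = -2·(48/5)·(7·12⁴-10·12²·(48/5)²+3·(48/5)⁴)/(360·12·50000) = -164592/48828125 m
Superposition: y = Σ y_i = -185678957/4687500000 m ≈ -0.039612 m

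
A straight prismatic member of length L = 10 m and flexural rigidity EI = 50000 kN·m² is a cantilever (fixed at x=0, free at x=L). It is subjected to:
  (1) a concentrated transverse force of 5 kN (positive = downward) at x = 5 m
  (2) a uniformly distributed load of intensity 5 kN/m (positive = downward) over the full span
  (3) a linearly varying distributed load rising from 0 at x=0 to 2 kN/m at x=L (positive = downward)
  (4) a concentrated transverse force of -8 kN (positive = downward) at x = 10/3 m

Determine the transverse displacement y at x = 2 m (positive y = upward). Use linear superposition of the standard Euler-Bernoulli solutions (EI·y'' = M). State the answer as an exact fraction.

y(2) = -10451/937500 m

Load 1 — point force P=5 kN at a=5 m (b=L-a=5):
  y_1 = -Px²(3a-x)/(6EI)  [x≤a] = -5·2²·(3·5-2)/(6·50000) = -13/15000 m
Load 2 — uniform load w=5 kN/m over full span:
  y_2 = -wx²(x²-4Lx+6L²)/(24EI) = -5·2²·(2²-4·10·2+6·10²)/(24·50000) = -131/15000 m
Load 3 — triangular load w₀=2 kN/m (0→w₀ over full span):
  y_3 = (w₀Lx³/12-w₀L²x²/6-w₀x⁵/(120L))/EI = (2·10·2³/12-2·10²·2²/6-2·2⁵/(120·10))/50000 = -2251/937500 m
Load 4 — point force P=-8 kN at a=10/3 m (b=L-a=20/3):
  y_4 = -Px²(3a-x)/(6EI)  [x≤a] = -(-8)·2²·(3·(10/3)-2)/(6·50000) = 8/9375 m
Superposition: y = Σ y_i = -10451/937500 m ≈ -0.011148 m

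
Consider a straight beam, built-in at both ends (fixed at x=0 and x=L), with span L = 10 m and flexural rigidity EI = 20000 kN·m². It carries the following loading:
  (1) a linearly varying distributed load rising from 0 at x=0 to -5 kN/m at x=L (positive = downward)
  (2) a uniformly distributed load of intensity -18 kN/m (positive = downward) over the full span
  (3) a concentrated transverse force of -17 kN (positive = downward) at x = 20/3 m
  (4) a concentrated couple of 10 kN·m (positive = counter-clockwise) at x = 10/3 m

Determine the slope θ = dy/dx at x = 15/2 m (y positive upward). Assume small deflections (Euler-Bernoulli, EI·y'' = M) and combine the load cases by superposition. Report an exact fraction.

Load 1 — triangular load w₀=-5 kN/m (0→w₀ over full span):
  θ_1 = -w₀(2x(L-x)(L-2x)(x+2L)+x²(L-x)²)/(120LEI) = -(-5)·(2·(15/2)·(10-(15/2))·(10-2·(15/2))·((15/2)+2·10)+(15/2)²·(10-(15/2))²)/(120·10·20000) = -41/40960 rad
Load 2 — uniform load w=-18 kN/m over full span:
  θ_2 = -wx(L-x)(L-2x)/(12EI) = -(-18)·(15/2)·(10-(15/2))·(10-2·(15/2))/(12·20000) = -9/1280 rad
Load 3 — point force P=-17 kN at a=20/3 m (b=L-a=10/3):
  θ_3 = Pa²(L-x)(2bL-(3b+a)(L-x))/(2L³EI)  [x>a] = (-17)·(20/3)²·(10-(15/2))·(2·(10/3)·10-(3·(10/3)+(20/3))·(10-(15/2)))/(2·10³·20000) = -17/14400 rad
Load 4 — applied couple M₀=10 kN·m at a=10/3 m (b=L-a=20/3):
  θ_4 = (R_Ax²/2 - M_Ax - M₀(x-a))/EI  [x>a] with R_A=4/3, M_A=0 = ((4/3)·(15/2)²/2 - 0·(15/2) - 10·((15/2)-(10/3)))/20000 = -1/4800 rad
Superposition: θ = Σ θ_i = -3473/368640 rad ≈ -0.009421 rad

θ(15/2) = -3473/368640 rad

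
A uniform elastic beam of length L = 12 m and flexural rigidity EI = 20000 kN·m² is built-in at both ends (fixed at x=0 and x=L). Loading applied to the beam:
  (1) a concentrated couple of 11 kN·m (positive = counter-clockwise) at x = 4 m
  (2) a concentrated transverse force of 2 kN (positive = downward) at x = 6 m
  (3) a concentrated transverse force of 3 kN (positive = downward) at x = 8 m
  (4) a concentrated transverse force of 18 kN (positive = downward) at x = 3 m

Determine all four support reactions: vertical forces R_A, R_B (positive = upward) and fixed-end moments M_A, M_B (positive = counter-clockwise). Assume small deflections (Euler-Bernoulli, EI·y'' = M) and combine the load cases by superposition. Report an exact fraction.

Load 1 — applied couple M₀=11 kN·m at a=4 m (b=L-a=8):
  R_A = 6M₀ab/L³ = 6·11·4·8/12³ = 11/9 kN
  M_A = M₀b(2a-b)/L² = 11·8·(2·4-8)/12² = 0 kN·m
  R_B = -6M₀ab/L³ = -6·11·4·8/12³ = -11/9 kN
  M_B = M₀a(2b-a)/L² = 11·4·(2·8-4)/12² = 11/3 kN·m
Load 2 — point force P=2 kN at a=6 m (b=L-a=6):
  R_A = Pb²(3a+b)/L³ = 2·6²·(3·6+6)/12³ = 1 kN
  M_A = Pab²/L² = 2·6·6²/12² = 3 kN·m
  R_B = Pa²(a+3b)/L³ = 2·6²·(6+3·6)/12³ = 1 kN
  M_B = -Pa²b/L² = -2·6²·6/12² = -3 kN·m
Load 3 — point force P=3 kN at a=8 m (b=L-a=4):
  R_A = Pb²(3a+b)/L³ = 3·4²·(3·8+4)/12³ = 7/9 kN
  M_A = Pab²/L² = 3·8·4²/12² = 8/3 kN·m
  R_B = Pa²(a+3b)/L³ = 3·8²·(8+3·4)/12³ = 20/9 kN
  M_B = -Pa²b/L² = -3·8²·4/12² = -16/3 kN·m
Load 4 — point force P=18 kN at a=3 m (b=L-a=9):
  R_A = Pb²(3a+b)/L³ = 18·9²·(3·3+9)/12³ = 243/16 kN
  M_A = Pab²/L² = 18·3·9²/12² = 243/8 kN·m
  R_B = Pa²(a+3b)/L³ = 18·3²·(3+3·9)/12³ = 45/16 kN
  M_B = -Pa²b/L² = -18·3²·9/12² = -81/8 kN·m
Superposition: R_A = 291/16 kN, M_A = 865/24 kN·m, R_B = 77/16 kN, M_B = -355/24 kN·m

R_A = 291/16 kN, M_A = 865/24 kN·m, R_B = 77/16 kN, M_B = -355/24 kN·m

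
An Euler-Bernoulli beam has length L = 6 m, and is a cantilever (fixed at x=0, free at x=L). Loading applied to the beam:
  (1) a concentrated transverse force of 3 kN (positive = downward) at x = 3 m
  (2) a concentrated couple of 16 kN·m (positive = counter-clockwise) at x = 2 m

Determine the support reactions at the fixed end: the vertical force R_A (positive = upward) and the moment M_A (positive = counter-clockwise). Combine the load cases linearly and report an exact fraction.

R_A = 3 kN, M_A = -7 kN·m

Load 1 — point force P=3 kN at a=3 m (b=L-a=3):
  R_A = P = 3 kN
  M_A = Pa = 3·3 = 9 kN·m
Load 2 — applied couple M₀=16 kN·m at a=2 m (b=L-a=4):
  R_A = 0 kN
  M_A = -M₀ = -16 kN·m
Superposition: R_A = 3 kN, M_A = -7 kN·m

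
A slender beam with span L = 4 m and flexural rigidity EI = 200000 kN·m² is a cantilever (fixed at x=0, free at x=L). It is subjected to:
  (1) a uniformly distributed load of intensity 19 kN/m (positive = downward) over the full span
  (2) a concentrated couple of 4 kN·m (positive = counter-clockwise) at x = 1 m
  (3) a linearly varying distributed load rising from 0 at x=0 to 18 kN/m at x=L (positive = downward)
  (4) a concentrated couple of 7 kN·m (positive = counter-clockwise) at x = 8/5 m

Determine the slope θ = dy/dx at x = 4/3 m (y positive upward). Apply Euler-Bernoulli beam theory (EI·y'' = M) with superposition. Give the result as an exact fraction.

θ(4/3) = -2287/2025000 rad

Load 1 — uniform load w=19 kN/m over full span:
  θ_1 = -wx(x²-3Lx+3L²)/(6EI) = -19·(4/3)·((4/3)²-3·4·(4/3)+3·4²)/(6·200000) = -361/506250 rad
Load 2 — applied couple M₀=4 kN·m at a=1 m (b=L-a=3):
  θ_2 = M₀a/EI  [x>a] = 4·1/200000 = 1/50000 rad
Load 3 — triangular load w₀=18 kN/m (0→w₀ over full span):
  θ_3 = (w₀Lx²/4-w₀L²x/3-w₀x⁴/(24L))/EI = (18·4·(4/3)²/4-18·4²·(4/3)/3-18·(4/3)⁴/(24·4))/200000 = -163/337500 rad
Load 4 — applied couple M₀=7 kN·m at a=8/5 m (b=L-a=12/5):
  θ_4 = M₀x/EI  [x≤a] = 7·(4/3)/200000 = 7/150000 rad
Superposition: θ = Σ θ_i = -2287/2025000 rad ≈ -0.001129 rad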